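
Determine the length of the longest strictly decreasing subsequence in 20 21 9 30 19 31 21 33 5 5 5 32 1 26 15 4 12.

5

Let dp[i] be the longest decreasing subsequence ending at position i. Then dp = [1, 1, 2, 1, 2, 1, 2, 1, 3, 3, 3, 2, 4, 3, 4, 5, 5].
The maximum is 5; one witness is 33, 32, 26, 15, 4 at positions 8,12,14,15,16.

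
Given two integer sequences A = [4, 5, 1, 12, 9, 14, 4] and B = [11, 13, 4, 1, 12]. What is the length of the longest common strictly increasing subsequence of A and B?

2

For each value that appears in both, track the longest common increasing run ending there.
The best achievable length is 2; one witness is 4, 12 (A-positions 1,4, B-positions 3,5).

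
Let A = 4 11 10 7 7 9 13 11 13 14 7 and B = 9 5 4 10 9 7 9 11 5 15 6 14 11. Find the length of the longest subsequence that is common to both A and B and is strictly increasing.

5

For each value that appears in both, track the longest common increasing run ending there.
The best achievable length is 5; one witness is 4, 7, 9, 11, 14 (A-positions 1,4,6,8,10, B-positions 3,6,7,8,12).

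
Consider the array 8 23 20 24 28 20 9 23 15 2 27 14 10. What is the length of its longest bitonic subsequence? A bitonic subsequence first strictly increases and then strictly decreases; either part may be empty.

8

One longest bitonic subsequence is 8, 23, 24, 28, 23, 15, 14, 10 (positions 1,2,4,5,8,9,12,13): it rises to 28 then falls. Length 8 is optimal.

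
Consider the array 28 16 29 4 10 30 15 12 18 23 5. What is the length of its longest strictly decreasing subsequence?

5

One longest decreasing subsequence is 28, 16, 15, 12, 5 (positions 1,2,7,8,11), of length 5; no longer one exists.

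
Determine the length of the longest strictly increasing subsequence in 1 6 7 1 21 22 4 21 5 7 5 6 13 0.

Scanning left to right, the best length ending at each element is: 1→1, 6→2, 7→3, 1→1, 21→4, 22→5, 4→2, 21→4, 5→3, 7→4, 5→3, 6→4, 13→5, 0→1.
So the longest increasing subsequence has length 5, e.g. 1, 6, 7, 21, 22.

5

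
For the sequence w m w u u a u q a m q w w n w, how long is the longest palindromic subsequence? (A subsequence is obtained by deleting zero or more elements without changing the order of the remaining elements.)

One longest palindromic subsequence is wwqmqww (positions 1,3,8,10,11,13,15); it reads the same forward and backward, and the interval DP gives dp[1][15] = 7.

7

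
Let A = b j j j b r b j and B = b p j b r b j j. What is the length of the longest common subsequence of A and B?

6

A longest common subsequence is bjbrbj (length 6); the LCS DP confirms no longer common subsequence exists.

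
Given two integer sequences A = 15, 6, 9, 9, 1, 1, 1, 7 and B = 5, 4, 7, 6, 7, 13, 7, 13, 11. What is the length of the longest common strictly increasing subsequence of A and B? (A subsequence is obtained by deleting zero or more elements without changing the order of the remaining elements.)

For each value that appears in both, track the longest common increasing run ending there.
The best achievable length is 2; one witness is 6, 7 (A-positions 2,8, B-positions 4,5).

2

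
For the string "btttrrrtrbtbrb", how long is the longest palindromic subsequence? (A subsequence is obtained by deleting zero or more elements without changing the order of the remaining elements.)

9

One longest palindromic subsequence is bttrrrttb (positions 1,3,4,5,6,7,8,11,14); it reads the same forward and backward, and the interval DP gives dp[1][14] = 9.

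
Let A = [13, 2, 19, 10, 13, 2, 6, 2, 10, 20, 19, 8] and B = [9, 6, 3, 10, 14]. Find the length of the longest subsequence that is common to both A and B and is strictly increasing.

2

For each value that appears in both, track the longest common increasing run ending there.
The best achievable length is 2; one witness is 6, 10 (A-positions 7,9, B-positions 2,4).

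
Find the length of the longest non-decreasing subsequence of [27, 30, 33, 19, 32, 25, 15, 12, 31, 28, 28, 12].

Scanning left to right, the best length ending at each element is: 27→1, 30→2, 33→3, 19→1, 32→3, 25→2, 15→1, 12→1, 31→3, 28→3, 28→4, 12→2.
So the longest non-decreasing subsequence has length 4, e.g. 19, 25, 28, 28.

4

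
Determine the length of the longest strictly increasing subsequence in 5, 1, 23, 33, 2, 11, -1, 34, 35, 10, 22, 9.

5

One longest increasing subsequence is 5, 23, 33, 34, 35 (positions 1,3,4,8,9), of length 5; no longer one exists.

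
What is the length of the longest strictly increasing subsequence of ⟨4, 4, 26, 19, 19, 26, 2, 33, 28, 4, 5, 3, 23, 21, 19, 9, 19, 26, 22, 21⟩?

One longest increasing subsequence is 2, 4, 5, 9, 19, 26 (positions 7,10,11,16,17,18), of length 6; no longer one exists.

6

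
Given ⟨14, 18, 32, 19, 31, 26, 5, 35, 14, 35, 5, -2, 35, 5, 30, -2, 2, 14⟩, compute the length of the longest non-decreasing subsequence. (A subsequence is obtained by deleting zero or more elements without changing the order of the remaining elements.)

Let dp[i] be the longest non-decreasing subsequence ending at position i. Then dp = [1, 2, 3, 3, 4, 4, 1, 5, 2, 6, 2, 1, 7, 3, 5, 2, 3, 4].
The maximum is 7; one witness is 14, 18, 19, 31, 35, 35, 35 at positions 1,2,4,5,8,10,13.

7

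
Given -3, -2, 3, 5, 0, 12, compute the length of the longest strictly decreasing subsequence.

Scanning left to right, the best length ending at each element is: -3→1, -2→1, 3→1, 5→1, 0→2, 12→1.
So the longest decreasing subsequence has length 2, e.g. 3, 0.

2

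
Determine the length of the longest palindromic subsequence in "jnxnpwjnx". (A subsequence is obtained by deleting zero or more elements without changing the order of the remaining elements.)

Using dp[i][j] = 2 + dp[i+1][j−1] if the ends match, else max(dp[i+1][j], dp[i][j−1]):
dp[1][9] = 5. A witness is xnjnx at positions 3,4,7,8,9.

5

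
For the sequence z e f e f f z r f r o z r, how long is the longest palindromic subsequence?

6

One longest palindromic subsequence is zffffz (positions 1,3,5,6,9,12); it reads the same forward and backward, and the interval DP gives dp[1][13] = 6.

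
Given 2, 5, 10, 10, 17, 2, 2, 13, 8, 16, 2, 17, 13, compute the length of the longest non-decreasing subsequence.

Let dp[i] be the longest non-decreasing subsequence ending at position i. Then dp = [1, 2, 3, 4, 5, 2, 3, 5, 4, 6, 4, 7, 6].
The maximum is 7; one witness is 2, 5, 10, 10, 13, 16, 17 at positions 1,2,3,4,8,10,12.

7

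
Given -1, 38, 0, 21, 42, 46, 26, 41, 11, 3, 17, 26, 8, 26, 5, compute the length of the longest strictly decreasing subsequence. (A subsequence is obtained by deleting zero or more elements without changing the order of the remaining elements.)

Let dp[i] be the longest decreasing subsequence ending at position i. Then dp = [1, 1, 2, 2, 1, 1, 2, 2, 3, 4, 3, 3, 4, 3, 5].
The maximum is 5; one witness is 38, 21, 11, 8, 5 at positions 2,4,9,13,15.

5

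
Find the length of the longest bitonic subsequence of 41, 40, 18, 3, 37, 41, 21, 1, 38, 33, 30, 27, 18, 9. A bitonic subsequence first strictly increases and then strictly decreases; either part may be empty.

Let inc[i] be the LIS ending at i and dec[i] the longest strictly decreasing subsequence starting at i. inc = [1, 1, 1, 1, 2, 3, 2, 1, 3, 3, 3, 3, 2, 2], dec = [8, 7, 3, 2, 6, 7, 3, 1, 6, 5, 4, 3, 2, 1].
max_i inc[i]+dec[i]−1 = 9, with one witness 18, 37, 41, 38, 33, 30, 27, 18, 9.

9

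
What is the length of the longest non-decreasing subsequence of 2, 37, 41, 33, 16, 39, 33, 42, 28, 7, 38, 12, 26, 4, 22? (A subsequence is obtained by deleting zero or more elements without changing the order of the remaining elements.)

Let dp[i] be the longest non-decreasing subsequence ending at position i. Then dp = [1, 2, 3, 2, 2, 3, 3, 4, 3, 2, 4, 3, 4, 2, 4].
The maximum is 4; one witness is 2, 37, 41, 42 at positions 1,2,3,8.

4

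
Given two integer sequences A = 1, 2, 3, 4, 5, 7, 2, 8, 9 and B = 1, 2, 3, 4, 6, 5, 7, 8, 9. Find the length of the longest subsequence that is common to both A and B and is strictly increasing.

A longest common strictly increasing subsequence is 1, 2, 3, 4, 5, 7, 8, 9 (length 8); it appears in order in both A and B, and no longer such subsequence exists.

8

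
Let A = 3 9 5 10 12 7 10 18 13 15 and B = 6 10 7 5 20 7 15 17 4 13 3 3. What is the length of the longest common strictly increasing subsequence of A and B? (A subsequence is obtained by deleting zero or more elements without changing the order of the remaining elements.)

3

For each value that appears in both, track the longest common increasing run ending there.
The best achievable length is 3; one witness is 5, 7, 15 (A-positions 3,6,10, B-positions 4,6,7).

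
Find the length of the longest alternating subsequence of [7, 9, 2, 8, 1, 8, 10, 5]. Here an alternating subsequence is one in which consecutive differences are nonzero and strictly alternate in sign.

A longest alternating subsequence is 7, 9, 2, 8, 1, 8, 5 (positions 1,2,3,4,5,6,8); its 6 consecutive differences strictly alternate in sign, and length 7 is optimal.

7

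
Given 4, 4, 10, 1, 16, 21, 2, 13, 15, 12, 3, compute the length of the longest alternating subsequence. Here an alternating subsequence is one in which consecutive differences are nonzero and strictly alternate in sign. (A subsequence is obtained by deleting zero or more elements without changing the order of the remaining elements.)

7

A longest alternating subsequence is 4, 10, 1, 16, 2, 13, 12 (positions 1,3,4,5,7,8,10); its 6 consecutive differences strictly alternate in sign, and length 7 is optimal.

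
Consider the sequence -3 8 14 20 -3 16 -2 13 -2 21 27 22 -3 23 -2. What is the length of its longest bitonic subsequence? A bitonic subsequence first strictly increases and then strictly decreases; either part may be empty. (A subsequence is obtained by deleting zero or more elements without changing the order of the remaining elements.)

8

One longest bitonic subsequence is -3, 8, 14, 20, 16, 13, -2, -3 (positions 1,2,3,4,6,8,9,13): it rises to 20 then falls. Length 8 is optimal.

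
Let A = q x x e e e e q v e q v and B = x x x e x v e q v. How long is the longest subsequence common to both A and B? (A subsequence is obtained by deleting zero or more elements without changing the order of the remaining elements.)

7

A longest common subsequence is xxeveqv (length 7); the LCS DP confirms no longer common subsequence exists.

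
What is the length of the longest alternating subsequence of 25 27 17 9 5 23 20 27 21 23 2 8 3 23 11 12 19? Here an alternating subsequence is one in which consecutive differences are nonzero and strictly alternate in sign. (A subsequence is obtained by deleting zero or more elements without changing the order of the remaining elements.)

Track the best alternating length ending on an up-step vs a down-step at each position: up/down = 1/1, 2/1, 1/3, 1/3, 1/3, 4/3, 4/5, 6/1, 6/7, 8/7, 1/9, 10/9, 10/11, 12/7, 12/13, 14/13, 14/13.
The maximum over both is 14; one such subsequence is 25, 27, 17, 23, 20, 27, 21, 23, 2, 8, 3, 23, 11, 12.

14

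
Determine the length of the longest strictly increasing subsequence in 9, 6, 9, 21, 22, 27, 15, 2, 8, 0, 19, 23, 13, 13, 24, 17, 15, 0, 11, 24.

6

One longest increasing subsequence is 6, 9, 21, 22, 23, 24 (positions 2,3,4,5,12,15), of length 6; no longer one exists.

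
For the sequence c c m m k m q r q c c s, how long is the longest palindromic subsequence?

7

One longest palindromic subsequence is ccqrqcc (positions 1,2,7,8,9,10,11); it reads the same forward and backward, and the interval DP gives dp[1][12] = 7.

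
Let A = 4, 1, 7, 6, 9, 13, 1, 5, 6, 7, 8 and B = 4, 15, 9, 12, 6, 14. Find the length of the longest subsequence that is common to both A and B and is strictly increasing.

2

For each value that appears in both, track the longest common increasing run ending there.
The best achievable length is 2; one witness is 4, 9 (A-positions 1,5, B-positions 1,3).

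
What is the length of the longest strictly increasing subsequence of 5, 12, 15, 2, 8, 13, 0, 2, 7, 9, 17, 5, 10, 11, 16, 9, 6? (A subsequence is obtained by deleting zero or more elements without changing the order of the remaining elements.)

7

Scanning left to right, the best length ending at each element is: 5→1, 12→2, 15→3, 2→1, 8→2, 13→3, 0→1, 2→2, 7→3, 9→4, 17→5, 5→3, 10→5, 11→6, 16→7, 9→4, 6→4.
So the longest increasing subsequence has length 7, e.g. 0, 2, 7, 9, 10, 11, 16.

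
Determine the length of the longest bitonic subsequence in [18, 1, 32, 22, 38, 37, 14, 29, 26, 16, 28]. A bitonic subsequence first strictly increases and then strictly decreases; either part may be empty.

7

One longest bitonic subsequence is 18, 32, 38, 37, 29, 26, 16 (positions 1,3,5,6,8,9,10): it rises to 38 then falls. Length 7 is optimal.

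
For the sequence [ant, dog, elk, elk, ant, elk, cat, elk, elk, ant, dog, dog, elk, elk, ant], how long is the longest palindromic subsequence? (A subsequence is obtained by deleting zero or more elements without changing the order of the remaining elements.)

One longest palindromic subsequence is ant elk elk ant elk elk elk ant elk elk ant (positions 1,3,4,5,6,8,9,10,13,14,15); it reads the same forward and backward, and the interval DP gives dp[1][15] = 11.

11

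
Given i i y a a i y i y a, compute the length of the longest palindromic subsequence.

6

One longest palindromic subsequence is iyaayi (positions 2,3,4,5,7,8); it reads the same forward and backward, and the interval DP gives dp[1][10] = 6.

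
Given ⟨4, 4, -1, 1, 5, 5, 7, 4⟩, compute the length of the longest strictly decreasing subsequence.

2

Scanning left to right, the best length ending at each element is: 4→1, 4→1, -1→2, 1→2, 5→1, 5→1, 7→1, 4→2.
So the longest decreasing subsequence has length 2, e.g. 4, -1.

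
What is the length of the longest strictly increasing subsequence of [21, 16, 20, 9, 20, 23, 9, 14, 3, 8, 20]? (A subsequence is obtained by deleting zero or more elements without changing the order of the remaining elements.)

3

One longest increasing subsequence is 16, 20, 23 (positions 2,3,6), of length 3; no longer one exists.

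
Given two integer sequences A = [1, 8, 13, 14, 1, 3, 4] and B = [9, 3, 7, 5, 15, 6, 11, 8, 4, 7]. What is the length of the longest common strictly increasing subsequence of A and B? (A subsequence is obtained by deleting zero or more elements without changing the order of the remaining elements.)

A longest common strictly increasing subsequence is 3, 4 (length 2); it appears in order in both A and B, and no longer such subsequence exists.

2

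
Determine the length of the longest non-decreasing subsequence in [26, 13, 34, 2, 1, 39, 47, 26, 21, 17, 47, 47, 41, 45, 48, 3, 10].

7

Let dp[i] be the longest non-decreasing subsequence ending at position i. Then dp = [1, 1, 2, 1, 1, 3, 4, 2, 2, 2, 5, 6, 4, 5, 7, 2, 3].
The maximum is 7; one witness is 26, 34, 39, 47, 47, 47, 48 at positions 1,3,6,7,11,12,15.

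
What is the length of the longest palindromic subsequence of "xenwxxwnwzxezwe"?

9

Using dp[i][j] = 2 + dp[i+1][j−1] if the ends match, else max(dp[i+1][j], dp[i][j−1]):
dp[1][15] = 9. A witness is ewxwnwxwe at positions 2,4,6,7,8,9,11,14,15.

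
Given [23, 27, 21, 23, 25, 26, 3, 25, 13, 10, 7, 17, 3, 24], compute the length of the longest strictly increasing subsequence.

Scanning left to right, the best length ending at each element is: 23→1, 27→2, 21→1, 23→2, 25→3, 26→4, 3→1, 25→3, 13→2, 10→2, 7→2, 17→3, 3→1, 24→4.
So the longest increasing subsequence has length 4, e.g. 21, 23, 25, 26.

4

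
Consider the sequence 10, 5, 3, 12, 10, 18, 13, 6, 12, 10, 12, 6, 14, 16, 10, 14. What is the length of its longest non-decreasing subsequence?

Scanning left to right, the best length ending at each element is: 10→1, 5→1, 3→1, 12→2, 10→2, 18→3, 13→3, 6→2, 12→3, 10→3, 12→4, 6→3, 14→5, 16→6, 10→4, 14→6.
So the longest non-decreasing subsequence has length 6, e.g. 10, 12, 12, 12, 14, 16.

6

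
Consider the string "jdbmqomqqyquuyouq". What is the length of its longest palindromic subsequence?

Using dp[i][j] = 2 + dp[i+1][j−1] if the ends match, else max(dp[i+1][j], dp[i][j−1]):
dp[1][17] = 8. A witness is qoyuuyoq at positions 5,6,10,12,13,14,15,17.

8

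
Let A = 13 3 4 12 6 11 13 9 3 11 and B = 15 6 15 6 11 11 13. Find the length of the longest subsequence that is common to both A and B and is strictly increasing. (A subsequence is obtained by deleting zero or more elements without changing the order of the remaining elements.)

A longest common strictly increasing subsequence is 6, 11, 13 (length 3); it appears in order in both A and B, and no longer such subsequence exists.

3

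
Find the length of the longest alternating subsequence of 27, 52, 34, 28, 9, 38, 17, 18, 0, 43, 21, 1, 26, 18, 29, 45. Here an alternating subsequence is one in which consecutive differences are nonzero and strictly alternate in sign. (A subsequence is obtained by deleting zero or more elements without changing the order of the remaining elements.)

12

Track the best alternating length ending on an up-step vs a down-step at each position: up/down = 1/1, 2/1, 2/3, 2/3, 1/3, 4/3, 4/5, 6/5, 1/7, 8/3, 8/9, 8/9, 10/9, 10/11, 12/9, 12/3.
The maximum over both is 12; one such subsequence is 27, 52, 34, 38, 17, 18, 0, 43, 21, 26, 18, 29.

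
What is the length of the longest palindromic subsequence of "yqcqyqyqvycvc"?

7

Using dp[i][j] = 2 + dp[i+1][j−1] if the ends match, else max(dp[i+1][j], dp[i][j−1]):
dp[1][13] = 7. A witness is cyqyqyc at positions 3,5,6,7,8,10,13.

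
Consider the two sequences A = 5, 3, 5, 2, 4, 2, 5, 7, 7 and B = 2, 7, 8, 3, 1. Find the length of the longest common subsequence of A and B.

A longest common subsequence is 2, 7 (length 2); the LCS DP confirms no longer common subsequence exists.

2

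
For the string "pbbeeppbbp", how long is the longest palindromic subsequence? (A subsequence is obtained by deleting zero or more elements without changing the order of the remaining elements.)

8

One longest palindromic subsequence is pbbppbbp (positions 1,2,3,6,7,8,9,10); it reads the same forward and backward, and the interval DP gives dp[1][10] = 8.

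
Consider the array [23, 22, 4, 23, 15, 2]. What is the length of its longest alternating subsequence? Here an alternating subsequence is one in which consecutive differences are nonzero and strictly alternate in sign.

4

Track the best alternating length ending on an up-step vs a down-step at each position: up/down = 1/1, 1/2, 1/2, 3/1, 3/4, 1/4.
The maximum over both is 4; one such subsequence is 23, 22, 23, 15.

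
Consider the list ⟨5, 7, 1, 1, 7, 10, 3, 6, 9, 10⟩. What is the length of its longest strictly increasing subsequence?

Scanning left to right, the best length ending at each element is: 5→1, 7→2, 1→1, 1→1, 7→2, 10→3, 3→2, 6→3, 9→4, 10→5.
So the longest increasing subsequence has length 5, e.g. 1, 3, 6, 9, 10.

5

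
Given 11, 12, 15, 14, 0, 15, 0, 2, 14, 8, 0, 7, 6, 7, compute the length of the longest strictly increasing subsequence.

Let dp[i] be the longest increasing subsequence ending at position i. Then dp = [1, 2, 3, 3, 1, 4, 1, 2, 3, 3, 1, 3, 3, 4].
The maximum is 4; one witness is 11, 12, 14, 15 at positions 1,2,4,6.

4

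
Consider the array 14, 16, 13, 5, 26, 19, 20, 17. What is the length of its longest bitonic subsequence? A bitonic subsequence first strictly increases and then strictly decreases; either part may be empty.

Let inc[i] be the LIS ending at i and dec[i] the longest strictly decreasing subsequence starting at i. inc = [1, 2, 1, 1, 3, 3, 4, 3], dec = [3, 3, 2, 1, 3, 2, 2, 1].
max_i inc[i]+dec[i]−1 = 5, with one witness 14, 16, 26, 20, 17.

5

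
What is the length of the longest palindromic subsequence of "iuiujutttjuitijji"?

11

Using dp[i][j] = 2 + dp[i+1][j−1] if the ends match, else max(dp[i+1][j], dp[i][j−1]):
dp[1][17] = 11. A witness is iiujtttjuii at positions 1,3,4,5,7,8,9,10,11,14,17.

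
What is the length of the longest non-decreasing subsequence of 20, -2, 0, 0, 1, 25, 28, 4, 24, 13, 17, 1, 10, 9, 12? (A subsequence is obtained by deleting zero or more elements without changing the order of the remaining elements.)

Let dp[i] be the longest non-decreasing subsequence ending at position i. Then dp = [1, 1, 2, 3, 4, 5, 6, 5, 6, 6, 7, 5, 6, 6, 7].
The maximum is 7; one witness is -2, 0, 0, 1, 4, 13, 17 at positions 2,3,4,5,8,10,11.

7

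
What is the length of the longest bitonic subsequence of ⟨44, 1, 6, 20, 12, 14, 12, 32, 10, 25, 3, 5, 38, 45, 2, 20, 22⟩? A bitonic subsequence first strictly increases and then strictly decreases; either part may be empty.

8

Let inc[i] be the LIS ending at i and dec[i] the longest strictly decreasing subsequence starting at i. inc = [1, 1, 2, 3, 3, 4, 3, 5, 3, 5, 2, 3, 6, 7, 2, 5, 6], dec = [7, 1, 3, 6, 4, 5, 4, 4, 3, 3, 2, 2, 2, 2, 1, 1, 1].
max_i inc[i]+dec[i]−1 = 8, with one witness 1, 6, 20, 14, 12, 10, 5, 2.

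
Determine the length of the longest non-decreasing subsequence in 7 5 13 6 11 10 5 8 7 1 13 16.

5

Let dp[i] be the longest non-decreasing subsequence ending at position i. Then dp = [1, 1, 2, 2, 3, 3, 2, 3, 3, 1, 4, 5].
The maximum is 5; one witness is 5, 6, 11, 13, 16 at positions 2,4,5,11,12.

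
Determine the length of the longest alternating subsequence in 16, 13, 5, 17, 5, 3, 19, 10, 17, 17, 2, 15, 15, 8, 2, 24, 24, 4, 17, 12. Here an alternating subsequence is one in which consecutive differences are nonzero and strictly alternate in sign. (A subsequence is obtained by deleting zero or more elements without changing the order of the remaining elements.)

Track the best alternating length ending on an up-step vs a down-step at each position: up/down = 1/1, 1/2, 1/2, 3/1, 1/4, 1/4, 5/1, 5/6, 7/6, 7/6, 1/8, 9/8, 9/8, 9/10, 1/10, 11/1, 11/1, 11/12, 13/12, 13/14.
The maximum over both is 14; one such subsequence is 16, 13, 17, 5, 19, 10, 17, 2, 15, 8, 24, 4, 17, 12.

14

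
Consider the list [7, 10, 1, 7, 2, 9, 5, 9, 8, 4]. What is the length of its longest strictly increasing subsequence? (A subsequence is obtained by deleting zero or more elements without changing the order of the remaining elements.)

4

Let dp[i] be the longest increasing subsequence ending at position i. Then dp = [1, 2, 1, 2, 2, 3, 3, 4, 4, 3].
The maximum is 4; one witness is 1, 2, 5, 9 at positions 3,5,7,8.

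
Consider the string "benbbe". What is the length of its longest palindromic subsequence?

One longest palindromic subsequence is ebbe (positions 2,4,5,6); it reads the same forward and backward, and the interval DP gives dp[1][6] = 4.

4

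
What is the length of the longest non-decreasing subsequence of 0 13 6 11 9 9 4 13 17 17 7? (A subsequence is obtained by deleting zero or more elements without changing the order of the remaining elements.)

Let dp[i] be the longest non-decreasing subsequence ending at position i. Then dp = [1, 2, 2, 3, 3, 4, 2, 5, 6, 7, 3].
The maximum is 7; one witness is 0, 6, 9, 9, 13, 17, 17 at positions 1,3,5,6,8,9,10.

7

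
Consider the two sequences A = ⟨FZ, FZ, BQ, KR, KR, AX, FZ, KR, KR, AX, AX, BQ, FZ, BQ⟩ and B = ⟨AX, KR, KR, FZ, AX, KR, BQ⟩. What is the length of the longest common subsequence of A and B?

5

Backtracking the LCS table gives one alignment: KR (A4,B2) → KR (A5,B3) → AX (A6,B5) → KR (A9,B6) → BQ (A14,B7).
So the longest common subsequence has length 5.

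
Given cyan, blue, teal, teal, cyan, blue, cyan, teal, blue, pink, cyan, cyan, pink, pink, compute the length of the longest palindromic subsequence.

One longest palindromic subsequence is cyan blue teal cyan blue cyan teal blue cyan (positions 1,2,3,5,6,7,8,9,12); it reads the same forward and backward, and the interval DP gives dp[1][14] = 9.

9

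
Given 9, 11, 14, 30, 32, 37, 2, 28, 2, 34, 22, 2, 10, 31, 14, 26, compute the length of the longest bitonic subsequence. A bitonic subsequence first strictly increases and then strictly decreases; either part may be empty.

Let inc[i] be the LIS ending at i and dec[i] the longest strictly decreasing subsequence starting at i. inc = [1, 2, 3, 4, 5, 6, 1, 4, 1, 6, 4, 1, 2, 5, 3, 5], dec = [2, 2, 2, 4, 4, 4, 1, 3, 1, 3, 2, 1, 1, 2, 1, 1].
max_i inc[i]+dec[i]−1 = 9, with one witness 9, 11, 14, 30, 32, 37, 34, 31, 26.

9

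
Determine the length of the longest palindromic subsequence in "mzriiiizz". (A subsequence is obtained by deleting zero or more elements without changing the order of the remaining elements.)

6

One longest palindromic subsequence is ziiiiz (positions 2,4,5,6,7,9); it reads the same forward and backward, and the interval DP gives dp[1][9] = 6.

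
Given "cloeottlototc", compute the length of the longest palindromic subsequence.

8

Using dp[i][j] = 2 + dp[i+1][j−1] if the ends match, else max(dp[i+1][j], dp[i][j−1]):
dp[1][13] = 8. A witness is coottooc at positions 1,3,5,6,7,9,11,13.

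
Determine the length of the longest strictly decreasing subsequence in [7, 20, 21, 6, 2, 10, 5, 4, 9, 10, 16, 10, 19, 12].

One longest decreasing subsequence is 7, 6, 5, 4 (positions 1,4,7,8), of length 4; no longer one exists.

4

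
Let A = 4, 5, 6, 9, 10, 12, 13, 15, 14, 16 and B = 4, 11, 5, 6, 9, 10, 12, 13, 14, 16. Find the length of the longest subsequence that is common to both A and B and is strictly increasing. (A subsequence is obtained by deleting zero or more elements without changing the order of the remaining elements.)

A longest common strictly increasing subsequence is 4, 5, 6, 9, 10, 12, 13, 14, 16 (length 9); it appears in order in both A and B, and no longer such subsequence exists.

9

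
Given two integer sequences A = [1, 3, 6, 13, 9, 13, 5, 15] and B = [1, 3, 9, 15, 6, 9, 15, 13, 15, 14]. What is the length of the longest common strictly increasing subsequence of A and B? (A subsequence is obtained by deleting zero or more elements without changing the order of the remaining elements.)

6

A longest common strictly increasing subsequence is 1, 3, 6, 9, 13, 15 (length 6); it appears in order in both A and B, and no longer such subsequence exists.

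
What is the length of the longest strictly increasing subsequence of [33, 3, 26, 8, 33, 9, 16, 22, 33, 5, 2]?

One longest increasing subsequence is 3, 8, 9, 16, 22, 33 (positions 2,4,6,7,8,9), of length 6; no longer one exists.

6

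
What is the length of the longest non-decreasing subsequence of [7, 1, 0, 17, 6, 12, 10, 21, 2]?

4

Scanning left to right, the best length ending at each element is: 7→1, 1→1, 0→1, 17→2, 6→2, 12→3, 10→3, 21→4, 2→2.
So the longest non-decreasing subsequence has length 4, e.g. 1, 6, 12, 21.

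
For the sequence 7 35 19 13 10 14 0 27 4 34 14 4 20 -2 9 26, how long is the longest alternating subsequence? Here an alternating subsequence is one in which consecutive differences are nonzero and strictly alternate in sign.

12

A longest alternating subsequence is 7, 35, 13, 14, 0, 27, 4, 34, 14, 20, -2, 9 (positions 1,2,4,6,7,8,9,10,11,13,14,15); its 11 consecutive differences strictly alternate in sign, and length 12 is optimal.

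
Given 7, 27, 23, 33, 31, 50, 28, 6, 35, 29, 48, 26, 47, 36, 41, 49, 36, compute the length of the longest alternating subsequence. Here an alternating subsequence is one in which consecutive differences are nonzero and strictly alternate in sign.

Track the best alternating length ending on an up-step vs a down-step at each position: up/down = 1/1, 2/1, 2/3, 4/1, 4/5, 6/1, 4/7, 1/7, 8/7, 8/9, 10/7, 8/11, 12/11, 12/13, 14/13, 14/7, 12/15.
The maximum over both is 15; one such subsequence is 7, 27, 23, 33, 31, 50, 28, 35, 29, 48, 26, 47, 36, 41, 36.

15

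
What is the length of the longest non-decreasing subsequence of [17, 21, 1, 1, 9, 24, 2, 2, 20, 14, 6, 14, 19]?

7

One longest non-decreasing subsequence is 1, 1, 2, 2, 14, 14, 19 (positions 3,4,7,8,10,12,13), of length 7; no longer one exists.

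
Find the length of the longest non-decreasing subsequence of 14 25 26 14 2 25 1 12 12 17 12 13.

5

Scanning left to right, the best length ending at each element is: 14→1, 25→2, 26→3, 14→2, 2→1, 25→3, 1→1, 12→2, 12→3, 17→4, 12→4, 13→5.
So the longest non-decreasing subsequence has length 5, e.g. 2, 12, 12, 12, 13.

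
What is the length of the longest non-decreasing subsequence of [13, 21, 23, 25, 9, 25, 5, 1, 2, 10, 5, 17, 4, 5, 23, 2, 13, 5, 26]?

6

Let dp[i] be the longest non-decreasing subsequence ending at position i. Then dp = [1, 2, 3, 4, 1, 5, 1, 1, 2, 3, 3, 4, 3, 4, 5, 3, 5, 5, 6].
The maximum is 6; one witness is 13, 21, 23, 25, 25, 26 at positions 1,2,3,4,6,19.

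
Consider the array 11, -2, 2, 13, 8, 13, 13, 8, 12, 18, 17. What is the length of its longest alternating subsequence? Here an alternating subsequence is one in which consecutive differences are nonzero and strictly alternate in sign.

8

Track the best alternating length ending on an up-step vs a down-step at each position: up/down = 1/1, 1/2, 3/2, 3/1, 3/4, 5/1, 5/1, 3/6, 7/6, 7/1, 7/8.
The maximum over both is 8; one such subsequence is 11, -2, 13, 8, 13, 8, 18, 17.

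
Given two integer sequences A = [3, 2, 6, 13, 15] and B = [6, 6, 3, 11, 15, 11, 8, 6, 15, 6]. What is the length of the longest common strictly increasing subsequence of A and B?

A longest common strictly increasing subsequence is 3, 6, 15 (length 3); it appears in order in both A and B, and no longer such subsequence exists.

3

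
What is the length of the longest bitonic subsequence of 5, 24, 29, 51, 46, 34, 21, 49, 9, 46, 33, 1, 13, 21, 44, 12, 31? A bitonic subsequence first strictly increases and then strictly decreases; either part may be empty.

Let inc[i] be the LIS ending at i and dec[i] the longest strictly decreasing subsequence starting at i. inc = [1, 2, 3, 4, 4, 4, 2, 5, 2, 5, 4, 1, 3, 4, 5, 3, 5], dec = [2, 4, 4, 6, 5, 4, 3, 5, 2, 4, 3, 1, 2, 2, 2, 1, 1].
max_i inc[i]+dec[i]−1 = 9, with one witness 5, 24, 29, 51, 49, 46, 33, 21, 12.

9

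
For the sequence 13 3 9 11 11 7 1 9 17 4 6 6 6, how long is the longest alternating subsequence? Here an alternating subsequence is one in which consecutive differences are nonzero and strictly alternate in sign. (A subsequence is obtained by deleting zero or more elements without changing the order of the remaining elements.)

7

A longest alternating subsequence is 13, 3, 9, 7, 9, 4, 6 (positions 1,2,3,6,8,10,11); its 6 consecutive differences strictly alternate in sign, and length 7 is optimal.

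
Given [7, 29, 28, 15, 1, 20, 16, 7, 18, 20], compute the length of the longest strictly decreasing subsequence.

One longest decreasing subsequence is 29, 28, 20, 16, 7 (positions 2,3,6,7,8), of length 5; no longer one exists.

5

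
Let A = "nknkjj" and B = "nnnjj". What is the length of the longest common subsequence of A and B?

A longest common subsequence is nnjj (length 4); the LCS DP confirms no longer common subsequence exists.

4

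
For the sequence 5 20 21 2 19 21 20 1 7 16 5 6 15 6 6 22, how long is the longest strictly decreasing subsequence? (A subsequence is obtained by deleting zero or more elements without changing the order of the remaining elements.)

Scanning left to right, the best length ending at each element is: 5→1, 20→1, 21→1, 2→2, 19→2, 21→1, 20→2, 1→3, 7→3, 16→3, 5→4, 6→4, 15→4, 6→5, 6→5, 22→1.
So the longest decreasing subsequence has length 5, e.g. 20, 19, 16, 15, 6.

5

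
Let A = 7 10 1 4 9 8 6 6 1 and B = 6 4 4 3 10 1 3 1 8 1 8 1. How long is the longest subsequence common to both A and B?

4

Backtracking the LCS table gives one alignment: 10 (A2,B5) → 1 (A3,B10) → 8 (A6,B11) → 1 (A9,B12).
So the longest common subsequence has length 4.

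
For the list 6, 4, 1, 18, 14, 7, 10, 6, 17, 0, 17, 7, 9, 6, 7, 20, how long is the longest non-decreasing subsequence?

Scanning left to right, the best length ending at each element is: 6→1, 4→1, 1→1, 18→2, 14→2, 7→2, 10→3, 6→2, 17→4, 0→1, 17→5, 7→3, 9→4, 6→3, 7→4, 20→6.
So the longest non-decreasing subsequence has length 6, e.g. 6, 7, 10, 17, 17, 20.

6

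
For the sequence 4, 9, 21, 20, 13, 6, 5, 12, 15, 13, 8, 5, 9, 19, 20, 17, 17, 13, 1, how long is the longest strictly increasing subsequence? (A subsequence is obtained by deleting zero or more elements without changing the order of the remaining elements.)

Scanning left to right, the best length ending at each element is: 4→1, 9→2, 21→3, 20→3, 13→3, 6→2, 5→2, 12→3, 15→4, 13→4, 8→3, 5→2, 9→4, 19→5, 20→6, 17→5, 17→5, 13→5, 1→1.
So the longest increasing subsequence has length 6, e.g. 4, 9, 13, 15, 19, 20.

6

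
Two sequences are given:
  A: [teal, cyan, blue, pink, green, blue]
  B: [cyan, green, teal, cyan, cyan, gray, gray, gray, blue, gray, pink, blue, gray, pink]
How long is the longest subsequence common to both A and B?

Backtracking the LCS table gives one alignment: teal (A1,B3) → cyan (A2,B5) → blue (A3,B9) → pink (A4,B11) → blue (A6,B12).
So the longest common subsequence has length 5.

5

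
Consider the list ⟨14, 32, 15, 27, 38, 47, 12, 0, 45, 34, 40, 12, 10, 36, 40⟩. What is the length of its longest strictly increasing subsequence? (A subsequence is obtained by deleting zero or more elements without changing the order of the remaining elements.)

6

Scanning left to right, the best length ending at each element is: 14→1, 32→2, 15→2, 27→3, 38→4, 47→5, 12→1, 0→1, 45→5, 34→4, 40→5, 12→2, 10→2, 36→5, 40→6.
So the longest increasing subsequence has length 6, e.g. 14, 15, 27, 34, 36, 40.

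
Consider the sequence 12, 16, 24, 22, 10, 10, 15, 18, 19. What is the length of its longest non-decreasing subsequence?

Let dp[i] be the longest non-decreasing subsequence ending at position i. Then dp = [1, 2, 3, 3, 1, 2, 3, 4, 5].
The maximum is 5; one witness is 10, 10, 15, 18, 19 at positions 5,6,7,8,9.

5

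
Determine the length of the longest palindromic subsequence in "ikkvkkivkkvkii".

11

Using dp[i][j] = 2 + dp[i+1][j−1] if the ends match, else max(dp[i+1][j], dp[i][j−1]):
dp[1][14] = 11. A witness is ikvkkvkkvki at positions 1,3,4,5,6,8,9,10,11,12,14.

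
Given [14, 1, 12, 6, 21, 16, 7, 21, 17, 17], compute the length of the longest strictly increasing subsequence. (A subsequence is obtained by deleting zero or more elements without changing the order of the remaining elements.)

Let dp[i] be the longest increasing subsequence ending at position i. Then dp = [1, 1, 2, 2, 3, 3, 3, 4, 4, 4].
The maximum is 4; one witness is 1, 12, 16, 21 at positions 2,3,6,8.

4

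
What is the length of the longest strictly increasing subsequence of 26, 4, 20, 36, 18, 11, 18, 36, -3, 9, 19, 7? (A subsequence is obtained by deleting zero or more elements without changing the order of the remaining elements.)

Let dp[i] be the longest increasing subsequence ending at position i. Then dp = [1, 1, 2, 3, 2, 2, 3, 4, 1, 2, 4, 2].
The maximum is 4; one witness is 4, 11, 18, 36 at positions 2,6,7,8.

4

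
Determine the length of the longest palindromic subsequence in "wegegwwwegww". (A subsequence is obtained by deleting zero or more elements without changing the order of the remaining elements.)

9

One longest palindromic subsequence is wgewwwegw (positions 1,3,4,6,7,8,9,10,12); it reads the same forward and backward, and the interval DP gives dp[1][12] = 9.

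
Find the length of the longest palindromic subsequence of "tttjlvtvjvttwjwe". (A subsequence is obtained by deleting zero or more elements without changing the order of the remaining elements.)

9

One longest palindromic subsequence is ttjvtvjtt (positions 2,3,4,6,7,8,9,11,12); it reads the same forward and backward, and the interval DP gives dp[1][16] = 9.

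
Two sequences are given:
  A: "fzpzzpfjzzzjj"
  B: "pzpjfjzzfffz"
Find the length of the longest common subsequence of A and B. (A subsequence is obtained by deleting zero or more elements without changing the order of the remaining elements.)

A longest common subsequence is pzpfjzzz (length 8); the LCS DP confirms no longer common subsequence exists.

8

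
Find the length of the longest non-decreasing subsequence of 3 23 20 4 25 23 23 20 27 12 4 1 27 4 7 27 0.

7

Scanning left to right, the best length ending at each element is: 3→1, 23→2, 20→2, 4→2, 25→3, 23→3, 23→4, 20→3, 27→5, 12→3, 4→3, 1→1, 27→6, 4→4, 7→5, 27→7, 0→1.
So the longest non-decreasing subsequence has length 7, e.g. 3, 23, 23, 23, 27, 27, 27.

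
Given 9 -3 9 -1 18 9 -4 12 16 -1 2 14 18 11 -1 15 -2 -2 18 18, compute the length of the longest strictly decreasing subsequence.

6

Scanning left to right, the best length ending at each element is: 9→1, -3→2, 9→1, -1→2, 18→1, 9→2, -4→3, 12→2, 16→2, -1→3, 2→3, 14→3, 18→1, 11→4, -1→5, 15→3, -2→6, -2→6, 18→1, 18→1.
So the longest decreasing subsequence has length 6, e.g. 18, 16, 14, 11, -1, -2.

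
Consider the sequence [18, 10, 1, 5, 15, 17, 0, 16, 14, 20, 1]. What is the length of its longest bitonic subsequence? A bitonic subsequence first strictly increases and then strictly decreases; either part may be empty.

One longest bitonic subsequence is 1, 5, 15, 17, 16, 14, 1 (positions 3,4,5,6,8,9,11): it rises to 17 then falls. Length 7 is optimal.

7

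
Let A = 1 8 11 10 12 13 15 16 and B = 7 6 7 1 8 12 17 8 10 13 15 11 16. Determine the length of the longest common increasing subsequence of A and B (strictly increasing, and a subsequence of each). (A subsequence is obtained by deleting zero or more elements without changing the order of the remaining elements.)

For each value that appears in both, track the longest common increasing run ending there.
The best achievable length is 6; one witness is 1, 8, 12, 13, 15, 16 (A-positions 1,2,5,6,7,8, B-positions 4,5,6,10,11,13).

6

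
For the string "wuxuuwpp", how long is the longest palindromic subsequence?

One longest palindromic subsequence is wuuuw (positions 1,2,4,5,6); it reads the same forward and backward, and the interval DP gives dp[1][8] = 5.

5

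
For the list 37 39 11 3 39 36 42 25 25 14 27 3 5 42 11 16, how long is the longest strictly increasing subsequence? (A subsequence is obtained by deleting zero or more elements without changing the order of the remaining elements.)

4

Let dp[i] be the longest increasing subsequence ending at position i. Then dp = [1, 2, 1, 1, 2, 2, 3, 2, 2, 2, 3, 1, 2, 4, 3, 4].
The maximum is 4; one witness is 11, 25, 27, 42 at positions 3,8,11,14.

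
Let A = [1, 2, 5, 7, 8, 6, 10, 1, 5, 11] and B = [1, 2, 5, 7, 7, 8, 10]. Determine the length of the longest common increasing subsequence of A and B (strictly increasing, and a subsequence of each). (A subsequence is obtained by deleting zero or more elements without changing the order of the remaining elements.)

6

A longest common strictly increasing subsequence is 1, 2, 5, 7, 8, 10 (length 6); it appears in order in both A and B, and no longer such subsequence exists.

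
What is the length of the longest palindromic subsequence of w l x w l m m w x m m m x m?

One longest palindromic subsequence is mxmmmxm (positions 6,9,10,11,12,13,14); it reads the same forward and backward, and the interval DP gives dp[1][14] = 7.

7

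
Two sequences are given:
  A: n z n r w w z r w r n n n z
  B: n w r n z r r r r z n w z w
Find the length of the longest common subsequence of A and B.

Backtracking the LCS table gives one alignment: n (A1,B4) → z (A2,B5) → r (A4,B7) → r (A8,B8) → r (A10,B9) → n (A11,B11) → z (A14,B13).
So the longest common subsequence has length 7.

7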